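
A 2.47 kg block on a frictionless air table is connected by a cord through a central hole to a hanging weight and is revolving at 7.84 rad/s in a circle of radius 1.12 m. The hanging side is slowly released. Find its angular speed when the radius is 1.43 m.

ω₂ ≈ 4.81 rad/s

No torque about the axis ⇒ m r₁² ω₁ = m r₂² ω₂.
ω₂ = ω₁ (r₁/r₂)² = (7.84)(1.12/1.43)² = 4.809 rad/s.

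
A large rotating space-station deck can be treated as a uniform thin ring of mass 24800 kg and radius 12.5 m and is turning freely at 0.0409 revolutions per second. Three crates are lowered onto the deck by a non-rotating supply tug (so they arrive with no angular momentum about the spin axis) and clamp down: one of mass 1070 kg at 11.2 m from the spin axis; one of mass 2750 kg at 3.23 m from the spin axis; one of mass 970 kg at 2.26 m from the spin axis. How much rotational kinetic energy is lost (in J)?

The added mass arrives with no angular momentum about the spin axis, and any external torque about the spin axis is negligible, so the system's angular momentum is conserved.
I_p = (24800)(12.5)² = 3.875e+06 kg·m².
Added inertia Σmr² = (1070)(11.2)² + (2750)(3.23)² + (970)(2.26)² = 1.679e+05 kg·m²; I_f = 3.875e+06 + 1.679e+05 = 4.043e+06 kg·m².
ω_f = I_p ω_i / I_f = (3.875e+06)(0.0409) / 4.043e+06 = 0.03920 rev/s.
KE_i = ½(3.875e+06)(0.2570 rad/s)² = 1.280e+05 J; KE_f = ½(4.043e+06)(0.2463)² = 1.226e+05 J.

energy lost ≈ 5310 J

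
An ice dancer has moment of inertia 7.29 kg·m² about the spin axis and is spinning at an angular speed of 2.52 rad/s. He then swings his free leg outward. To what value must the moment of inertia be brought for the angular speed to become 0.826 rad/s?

I₂ ≈ 22.2 kg·m²

With no external torque about the axis, L is conserved: I₁ω₁ = I₂ω₂.
I₂ = I₁ω₁ / ω₂ = (7.29)(2.52) / (0.826) = 22.24 kg·m².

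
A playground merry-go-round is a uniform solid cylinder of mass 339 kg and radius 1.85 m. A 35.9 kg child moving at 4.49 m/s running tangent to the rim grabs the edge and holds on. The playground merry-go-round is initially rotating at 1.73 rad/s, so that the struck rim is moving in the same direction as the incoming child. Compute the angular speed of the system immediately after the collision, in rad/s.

About the axle the impulsive forces during the collision are internal, so angular momentum about that axis is conserved.
I_p = ½(339)(1.85)² = 580.1 kg·m². Taking the sense of the child's angular momentum as positive, L_{child} = m v R = (35.9)(4.49)(1.85) = 298.2 kg·m²/s.
L_i = +I_p ω_p + m v R = +(580.1)(1.73) + 298.2 = 1302 kg·m²/s.
After sticking, I_f = I_p + m R² = 580.1 + (35.9)(1.85)² = 703.0 kg·m².
ω_f = L_i / I_f = 1302 / 703.0 = 1.852 rad/s.

|ω_f| ≈ 1.85 rad/s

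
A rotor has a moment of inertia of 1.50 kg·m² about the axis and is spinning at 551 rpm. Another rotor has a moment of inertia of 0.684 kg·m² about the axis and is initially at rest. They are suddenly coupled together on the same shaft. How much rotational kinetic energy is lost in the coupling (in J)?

The coupling torques are internal; angular momentum about the shared axis is conserved.
Taking A's sense as positive: L = (1.500)(551) = 826.5 kg·m²·rpm.
Combined I = 1.500 + 0.6840 = 2.184 kg·m².
ω_f = L / I = 826.5 / 2.184 = 378.4 rpm.
KE_i = ½ΣIω² = 2497 J; KE_f = ½(2.184)(39.63)² = 1715 J.

ΔKE lost ≈ 782 J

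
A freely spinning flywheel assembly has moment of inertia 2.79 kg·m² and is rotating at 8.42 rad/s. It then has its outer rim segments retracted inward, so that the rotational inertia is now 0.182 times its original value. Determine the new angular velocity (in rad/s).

Angular momentum about the spin axis is conserved since the torque about it is zero.
I₂ = 0.182 × 2.79 = 0.5078 kg·m².
ω₂ = I₁ω₁ / I₂ = (2.790)(8.42 rad/s) / (0.5078) = 46.26 rad/s.

ω₂ ≈ 46.3 rad/s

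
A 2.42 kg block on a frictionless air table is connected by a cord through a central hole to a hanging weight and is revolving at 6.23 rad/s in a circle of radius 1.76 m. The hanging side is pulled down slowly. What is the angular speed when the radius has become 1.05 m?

No torque about the axis ⇒ m r₁² ω₁ = m r₂² ω₂.
ω₂ = ω₁ (r₁/r₂)² = (6.23)(1.76/1.05)² = 17.50 rad/s.

ω₂ ≈ 17.5 rad/s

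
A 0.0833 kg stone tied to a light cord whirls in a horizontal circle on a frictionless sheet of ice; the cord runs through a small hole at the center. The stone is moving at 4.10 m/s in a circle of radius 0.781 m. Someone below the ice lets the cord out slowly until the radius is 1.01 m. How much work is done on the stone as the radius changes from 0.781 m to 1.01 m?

The only horizontal force on the mass is along the cord (radial), so it exerts no torque about the hole and angular momentum m v r is conserved.
v₂ = v₁ r₁ / r₂ = (4.10)(0.781) / (1.01) = 3.170 m/s.
W = ΔKE = ½m(v₂² − v₁²) = -0.2815 J.

W ≈ -0.281 J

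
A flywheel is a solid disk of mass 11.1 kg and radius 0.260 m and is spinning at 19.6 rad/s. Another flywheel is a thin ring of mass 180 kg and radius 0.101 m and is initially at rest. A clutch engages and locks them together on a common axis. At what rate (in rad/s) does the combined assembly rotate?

|ω_f| ≈ 3.33 rad/s

No external torque acts about the common axis, so total angular momentum is conserved.
Moments of inertia: I_A = ½(11.1)(0.260)² = 0.3752 kg·m²; I_B = (180)(0.101)² = 1.836 kg·m².
Taking A's sense as positive: L = (0.3752)(19.6) = 7.354 kg·m²·rad/s.
Combined I = 0.3752 + 1.836 = 2.211 kg·m².
ω_f = L / I = 7.354 / 2.211 = 3.325 rad/s.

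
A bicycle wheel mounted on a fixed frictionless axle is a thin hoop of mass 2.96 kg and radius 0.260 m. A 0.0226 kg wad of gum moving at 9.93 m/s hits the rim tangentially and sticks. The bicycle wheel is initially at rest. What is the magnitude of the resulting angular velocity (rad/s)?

The axle reaction passes through the axle and exerts no torque about it; angular momentum about the axle is conserved through the impact.
I_p = (2.96)(0.260)² = 0.2001 kg·m². Taking the sense of the wad of gum's angular momentum as positive, L_{wad} = m v R = (0.0226)(9.93)(0.260) = 0.05835 kg·m²/s.
L_i = 0 + 0.05835 = 0.05835 kg·m²/s.
After sticking, I_f = I_p + m R² = 0.2001 + (0.0226)(0.260)² = 0.2016 kg·m².
ω_f = L_i / I_f = 0.05835 / 0.2016 = 0.2894 rad/s.

|ω_f| ≈ 0.289 rad/s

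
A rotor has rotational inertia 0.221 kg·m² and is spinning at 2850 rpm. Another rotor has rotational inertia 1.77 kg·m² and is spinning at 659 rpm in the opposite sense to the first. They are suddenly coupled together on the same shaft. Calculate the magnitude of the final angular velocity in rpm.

The coupling torques are internal; angular momentum about the shared axis is conserved.
Taking A's sense as positive: L = (0.2210)(2850) − (1.770)(659) = -536.6 kg·m²·rpm.
Combined I = 0.2210 + 1.770 = 1.991 kg·m².
ω_f = L / I = -536.6 / 1.991 = -269.5 rpm.

|ω_f| ≈ 270 rpm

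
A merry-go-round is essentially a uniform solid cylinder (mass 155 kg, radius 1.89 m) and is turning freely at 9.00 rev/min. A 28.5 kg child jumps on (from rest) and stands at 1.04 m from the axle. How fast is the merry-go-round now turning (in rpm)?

ω_f ≈ 8.10 rpm

No external torque acts about the axle; L_before = L_after.
I_p = ½(155)(1.89)² = 276.8 kg·m².
Added inertia Σmr² = (28.5)(1.04)² = 30.83 kg·m²; I_f = 276.8 + 30.83 = 307.7 kg·m².
ω_f = I_p ω_i / I_f = (276.8)(9.00) / 307.7 = 8.098 rpm.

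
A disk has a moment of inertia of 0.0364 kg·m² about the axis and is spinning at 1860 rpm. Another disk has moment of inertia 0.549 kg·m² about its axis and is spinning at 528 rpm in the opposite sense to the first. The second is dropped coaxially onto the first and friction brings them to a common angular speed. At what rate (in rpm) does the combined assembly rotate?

|ω_f| ≈ 380 rpm

No external torque acts about the common axis, so total angular momentum is conserved.
Taking A's sense as positive: L = (0.03640)(1860) − (0.5490)(528) = -222.2 kg·m²·rpm.
Combined I = 0.03640 + 0.5490 = 0.5854 kg·m².
ω_f = L / I = -222.2 / 0.5854 = -379.5 rpm.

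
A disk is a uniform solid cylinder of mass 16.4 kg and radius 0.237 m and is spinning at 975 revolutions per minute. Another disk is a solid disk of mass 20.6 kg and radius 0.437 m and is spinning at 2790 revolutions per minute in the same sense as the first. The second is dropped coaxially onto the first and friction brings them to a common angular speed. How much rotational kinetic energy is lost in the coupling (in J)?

No external torque acts about the common axis, so total angular momentum is conserved.
Moments of inertia: I_A = ½(16.4)(0.237)² = 0.4606 kg·m²; I_B = ½(20.6)(0.437)² = 1.967 kg·m².
Taking A's sense as positive: L = (0.4606)(975) + (1.967)(2790) = 5937 kg·m²·rpm.
Combined I = 0.4606 + 1.967 = 2.428 kg·m².
ω_f = L / I = 5937 / 2.428 = 2446 rpm.
KE_i = ½ΣIω² = 86350 J; KE_f = ½(2.428)(256.1)² = 79610 J.

ΔKE lost ≈ 6740 J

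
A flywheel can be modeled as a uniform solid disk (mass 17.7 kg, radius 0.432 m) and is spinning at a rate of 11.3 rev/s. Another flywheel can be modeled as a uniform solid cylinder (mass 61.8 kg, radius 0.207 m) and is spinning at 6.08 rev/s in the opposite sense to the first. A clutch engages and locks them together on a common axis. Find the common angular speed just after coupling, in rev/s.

|ω_f| ≈ 3.57 rev/s

The coupling torques are internal; angular momentum about the shared axis is conserved.
Moments of inertia: I_A = ½(17.7)(0.432)² = 1.652 kg·m²; I_B = ½(61.8)(0.207)² = 1.324 kg·m².
Taking A's sense as positive: L = (1.652)(11.3) − (1.324)(6.08) = 10.61 kg·m²·rev/s.
Combined I = 1.652 + 1.324 = 2.976 kg·m².
ω_f = L / I = 10.61 / 2.976 = 3.567 rev/s.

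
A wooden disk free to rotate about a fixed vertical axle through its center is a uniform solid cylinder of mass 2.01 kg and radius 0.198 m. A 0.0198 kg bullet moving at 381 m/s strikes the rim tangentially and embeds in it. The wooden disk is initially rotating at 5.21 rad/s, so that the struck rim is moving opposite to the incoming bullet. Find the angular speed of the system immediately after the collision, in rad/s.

|ω_f| ≈ 32.1 rad/s

The axle reaction passes through the axle and exerts no torque about it; angular momentum about the axle is conserved through the impact.
I_p = ½(2.01)(0.198)² = 0.03940 kg·m². Taking the sense of the bullet's angular momentum as positive, L_{bullet} = m v R = (0.0198)(381)(0.198) = 1.494 kg·m²/s.
L_i = −I_p ω_p + m v R = −(0.03940)(5.21) + 1.494 = 1.288 kg·m²/s.
After sticking, I_f = I_p + m R² = 0.03940 + (0.0198)(0.198)² = 0.04018 kg·m².
ω_f = L_i / I_f = 1.288 / 0.04018 = 32.07 rad/s.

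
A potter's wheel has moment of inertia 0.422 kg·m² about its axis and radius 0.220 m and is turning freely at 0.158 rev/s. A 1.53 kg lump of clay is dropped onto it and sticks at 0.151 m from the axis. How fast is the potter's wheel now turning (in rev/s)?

No external torque acts about the axis; L_before = L_after.
Added inertia Σmr² = (1.53)(0.151)² = 0.03489 kg·m²; I_f = 0.4220 + 0.03489 = 0.4569 kg·m².
ω_f = I_p ω_i / I_f = (0.4220)(0.158) / 0.4569 = 0.1459 rev/s.

ω_f ≈ 0.146 rev/s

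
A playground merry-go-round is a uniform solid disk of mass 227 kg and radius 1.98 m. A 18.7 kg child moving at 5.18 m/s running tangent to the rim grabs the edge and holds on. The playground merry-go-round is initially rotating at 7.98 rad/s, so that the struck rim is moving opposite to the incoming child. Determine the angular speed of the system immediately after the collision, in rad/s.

|ω_f| ≈ 6.48 rad/s

The axle reaction passes through the axle and exerts no torque about it; angular momentum about the axle is conserved through the impact.
I_p = ½(227)(1.98)² = 445.0 kg·m². Taking the sense of the child's angular momentum as positive, L_{child} = m v R = (18.7)(5.18)(1.98) = 191.8 kg·m²/s.
L_i = −I_p ω_p + m v R = −(445.0)(7.98) + 191.8 = -3359 kg·m²/s.
After sticking, I_f = I_p + m R² = 445.0 + (18.7)(1.98)² = 518.3 kg·m².
ω_f = L_i / I_f = -3359 / 518.3 = -6.481 rad/s.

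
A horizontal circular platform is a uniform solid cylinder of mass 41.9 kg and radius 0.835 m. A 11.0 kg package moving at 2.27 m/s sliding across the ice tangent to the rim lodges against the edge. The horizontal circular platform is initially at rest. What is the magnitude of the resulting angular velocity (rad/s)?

The axle reaction passes through the central axle and exerts no torque about it; angular momentum about the central axle is conserved through the impact.
I_p = ½(41.9)(0.835)² = 14.61 kg·m². Taking the sense of the package's angular momentum as positive, L_{package} = m v R = (11.0)(2.27)(0.835) = 20.85 kg·m²/s.
L_i = 0 + 20.85 = 20.85 kg·m²/s.
After sticking, I_f = I_p + m R² = 14.61 + (11.0)(0.835)² = 22.28 kg·m².
ω_f = L_i / I_f = 20.85 / 22.28 = 0.9360 rad/s.

|ω_f| ≈ 0.936 rad/s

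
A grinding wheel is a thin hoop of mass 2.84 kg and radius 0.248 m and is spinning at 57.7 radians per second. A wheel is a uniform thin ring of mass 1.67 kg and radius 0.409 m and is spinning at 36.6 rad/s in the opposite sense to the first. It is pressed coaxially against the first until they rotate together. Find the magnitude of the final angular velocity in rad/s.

|ω_f| ≈ 0.322 rad/s

The coupling torques are internal; angular momentum about the shared axis is conserved.
Moments of inertia: I_A = (2.84)(0.248)² = 0.1747 kg·m²; I_B = (1.67)(0.409)² = 0.2794 kg·m².
Taking A's sense as positive: L = (0.1747)(57.7) − (0.2794)(36.6) = -0.1460 kg·m²·rad/s.
Combined I = 0.1747 + 0.2794 = 0.4540 kg·m².
ω_f = L / I = -0.1460 / 0.4540 = -0.3216 rad/s.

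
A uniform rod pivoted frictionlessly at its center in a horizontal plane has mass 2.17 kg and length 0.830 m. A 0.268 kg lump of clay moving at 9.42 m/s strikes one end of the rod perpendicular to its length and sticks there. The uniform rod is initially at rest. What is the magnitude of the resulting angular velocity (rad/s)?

|ω_f| ≈ 6.14 rad/s

About the pivot the impulsive forces during the collision are internal, so angular momentum about that axis is conserved.
I_p = (1/12)(2.17)(0.830)² = 0.1246 kg·m². Taking the sense of the lump of clay's angular momentum as positive, L_{lump} = m v R = (0.268)(9.42)(0.830/2) = 1.048 kg·m²/s.
L_i = 0 + 1.048 = 1.048 kg·m²/s.
After sticking, I_f = I_p + m R² = 0.1246 + (0.268)(0.830/2)² = 0.1707 kg·m².
ω_f = L_i / I_f = 1.048 / 0.1707 = 6.136 rad/s.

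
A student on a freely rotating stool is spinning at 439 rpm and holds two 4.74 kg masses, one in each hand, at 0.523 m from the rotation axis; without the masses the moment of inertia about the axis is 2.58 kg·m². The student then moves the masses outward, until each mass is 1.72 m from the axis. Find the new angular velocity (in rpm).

With no external torque about the axis, L is conserved: I₁ω₁ = I₂ω₂.
I₁ = 2.58 + 2(4.74)(0.523)² = 5.173 kg·m²; I₂ = 2.58 + 2(4.74)(1.72)² = 30.63 kg·m².
ω₂ = I₁ω₁ / I₂ = (5.173)(439 rpm) / (30.63) = 74.15 rpm.

ω₂ ≈ 74.2 rpm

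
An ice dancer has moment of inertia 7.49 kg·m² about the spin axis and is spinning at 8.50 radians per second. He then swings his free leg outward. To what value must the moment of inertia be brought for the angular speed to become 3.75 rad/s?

I₂ ≈ 17.0 kg·m²

No external torque acts about the spin axis, so angular momentum is conserved.
I₂ = I₁ω₁ / ω₂ = (7.49)(8.50) / (3.75) = 16.98 kg·m².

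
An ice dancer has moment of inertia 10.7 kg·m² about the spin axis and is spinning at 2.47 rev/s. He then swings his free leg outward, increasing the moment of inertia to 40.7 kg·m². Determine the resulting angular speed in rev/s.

No external torque acts about the spin axis, so angular momentum is conserved.
ω₂ = I₁ω₁ / I₂ = (10.70)(2.47 rev/s) / (40.70) = 0.6494 rev/s.

ω₂ ≈ 0.649 rev/s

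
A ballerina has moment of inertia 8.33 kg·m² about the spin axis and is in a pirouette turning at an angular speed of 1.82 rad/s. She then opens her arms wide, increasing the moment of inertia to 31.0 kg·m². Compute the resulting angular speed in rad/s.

ω₂ ≈ 0.489 rad/s

Angular momentum about the spin axis is conserved since the torque about it is zero.
ω₂ = I₁ω₁ / I₂ = (8.330)(1.82 rad/s) / (31.00) = 0.4891 rad/s.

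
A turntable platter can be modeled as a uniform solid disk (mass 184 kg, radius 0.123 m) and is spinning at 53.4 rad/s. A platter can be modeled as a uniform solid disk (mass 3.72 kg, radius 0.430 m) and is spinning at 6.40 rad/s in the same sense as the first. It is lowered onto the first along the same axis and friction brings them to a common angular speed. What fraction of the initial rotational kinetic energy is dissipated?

No external torque acts about the common axis, so total angular momentum is conserved.
Moments of inertia: I_A = ½(184)(0.123)² = 1.392 kg·m²; I_B = ½(3.72)(0.430)² = 0.3439 kg·m².
Taking A's sense as positive: L = (1.392)(53.4) + (0.3439)(6.40) = 76.53 kg·m²·rad/s.
Combined I = 1.392 + 0.3439 = 1.736 kg·m².
ω_f = L / I = 76.53 / 1.736 = 44.09 rad/s.
KE_i = ½ΣIω² = 1992 J; KE_f = ½(1.736)(44.09)² = 1687 J.
Fraction dissipated = (KE_i − KE_f)/KE_i = 0.1529.

fraction ≈ 0.153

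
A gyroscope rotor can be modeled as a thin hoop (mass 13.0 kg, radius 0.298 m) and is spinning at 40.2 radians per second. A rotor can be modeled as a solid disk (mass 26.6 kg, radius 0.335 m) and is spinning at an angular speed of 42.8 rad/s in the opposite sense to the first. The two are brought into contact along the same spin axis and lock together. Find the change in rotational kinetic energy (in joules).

ΔKE ≈ -2240 J

No external torque acts about the common axis, so total angular momentum is conserved.
Moments of inertia: I_A = (13.0)(0.298)² = 1.154 kg·m²; I_B = ½(26.6)(0.335)² = 1.493 kg·m².
Taking A's sense as positive: L = (1.154)(40.2) − (1.493)(42.8) = -17.47 kg·m²·rad/s.
Combined I = 1.154 + 1.493 = 2.647 kg·m².
ω_f = L / I = -17.47 / 2.647 = -6.601 rad/s.
KE_i = ½ΣIω² = 2300 J; KE_f = ½(2.647)(6.601)² = 57.68 J.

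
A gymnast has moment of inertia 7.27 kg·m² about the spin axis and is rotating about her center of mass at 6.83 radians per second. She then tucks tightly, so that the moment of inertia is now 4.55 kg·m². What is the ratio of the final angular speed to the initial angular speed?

No external torque acts about the spin axis, so angular momentum is conserved.
ω₂/ω₁ = I₁/I₂ = 7.270 / 4.550 = 1.598.

ω₂/ω₁ ≈ 1.60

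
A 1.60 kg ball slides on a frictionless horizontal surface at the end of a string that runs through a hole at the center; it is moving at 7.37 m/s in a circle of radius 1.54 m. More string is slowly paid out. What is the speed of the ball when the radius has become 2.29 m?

The only horizontal force on the mass is along the cord (radial), so it exerts no torque about the hole and angular momentum m v r is conserved.
v₂ = v₁ r₁ / r₂ = (7.37)(1.54) / (2.29) = 4.956 m/s.

v₂ ≈ 4.96 m/s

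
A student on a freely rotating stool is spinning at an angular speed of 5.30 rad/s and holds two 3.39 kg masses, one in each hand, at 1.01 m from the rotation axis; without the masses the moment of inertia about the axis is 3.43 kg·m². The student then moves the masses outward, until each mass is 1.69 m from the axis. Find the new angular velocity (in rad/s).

Angular momentum about the spin axis is conserved since the torque about it is zero.
I₁ = 3.43 + 2(3.39)(1.01)² = 10.35 kg·m²; I₂ = 3.43 + 2(3.39)(1.69)² = 22.79 kg·m².
ω₂ = I₁ω₁ / I₂ = (10.35)(5.30 rad/s) / (22.79) = 2.406 rad/s.

ω₂ ≈ 2.41 rad/s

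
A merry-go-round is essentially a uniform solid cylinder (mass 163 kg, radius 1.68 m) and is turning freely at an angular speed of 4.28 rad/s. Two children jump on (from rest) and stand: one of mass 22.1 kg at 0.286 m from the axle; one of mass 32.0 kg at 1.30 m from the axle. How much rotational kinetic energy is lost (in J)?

energy lost ≈ 412 J

No external torque acts about the axle; L_before = L_after.
I_p = ½(163)(1.68)² = 230.0 kg·m².
Added inertia Σmr² = (22.1)(0.286)² + (32.0)(1.30)² = 55.89 kg·m²; I_f = 230.0 + 55.89 = 285.9 kg·m².
ω_f = I_p ω_i / I_f = (230.0)(4.28) / 285.9 = 3.443 rad/s.
KE_i = ½(230.0)(4.280 rad/s)² = 2107 J; KE_f = ½(285.9)(3.443)² = 1695 J.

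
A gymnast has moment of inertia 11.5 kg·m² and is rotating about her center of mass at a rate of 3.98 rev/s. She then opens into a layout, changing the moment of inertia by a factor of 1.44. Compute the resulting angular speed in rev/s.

ω₂ ≈ 2.76 rev/s

Angular momentum about the spin axis is conserved since the torque about it is zero.
I₂ = 1.44 × 11.5 = 16.56 kg·m².
ω₂ = I₁ω₁ / I₂ = (11.50)(3.98 rev/s) / (16.56) = 2.764 rev/s.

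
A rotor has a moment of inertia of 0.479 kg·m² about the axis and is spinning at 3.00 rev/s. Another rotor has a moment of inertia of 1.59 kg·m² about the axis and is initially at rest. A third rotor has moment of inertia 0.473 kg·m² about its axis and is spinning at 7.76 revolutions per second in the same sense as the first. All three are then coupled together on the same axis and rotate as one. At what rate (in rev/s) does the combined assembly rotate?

|ω_f| ≈ 2.01 rev/s

The coupling torques are internal; angular momentum about the shared axis is conserved.
Taking A's sense as positive: L = (0.4790)(3.00) + (0.4730)(7.76) = 5.107 kg·m²·rev/s.
Combined I = 0.4790 + 1.590 + 0.4730 = 2.542 kg·m².
ω_f = L / I = 5.107 / 2.542 = 2.009 rev/s.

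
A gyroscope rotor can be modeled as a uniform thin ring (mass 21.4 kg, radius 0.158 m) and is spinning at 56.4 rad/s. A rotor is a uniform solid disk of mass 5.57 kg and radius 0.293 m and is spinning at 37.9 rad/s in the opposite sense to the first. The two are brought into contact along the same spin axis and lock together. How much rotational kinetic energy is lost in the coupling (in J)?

The coupling torques are internal; angular momentum about the shared axis is conserved.
Moments of inertia: I_A = (21.4)(0.158)² = 0.5342 kg·m²; I_B = ½(5.57)(0.293)² = 0.2391 kg·m².
Taking A's sense as positive: L = (0.5342)(56.4) − (0.2391)(37.9) = 21.07 kg·m²·rad/s.
Combined I = 0.5342 + 0.2391 = 0.7733 kg·m².
ω_f = L / I = 21.07 / 0.7733 = 27.24 rad/s.
KE_i = ½ΣIω² = 1021 J; KE_f = ½(0.7733)(27.24)² = 287.0 J.

ΔKE lost ≈ 734 J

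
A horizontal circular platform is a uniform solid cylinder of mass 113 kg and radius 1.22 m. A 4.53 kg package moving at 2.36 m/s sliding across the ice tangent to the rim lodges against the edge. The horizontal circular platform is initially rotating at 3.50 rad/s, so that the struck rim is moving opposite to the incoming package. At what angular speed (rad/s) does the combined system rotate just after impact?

|ω_f| ≈ 3.10 rad/s

About the central axle the impulsive forces during the collision are internal, so angular momentum about that axis is conserved.
I_p = ½(113)(1.22)² = 84.09 kg·m². Taking the sense of the package's angular momentum as positive, L_{package} = m v R = (4.53)(2.36)(1.22) = 13.04 kg·m²/s.
L_i = −I_p ω_p + m v R = −(84.09)(3.50) + 13.04 = -281.3 kg·m²/s.
After sticking, I_f = I_p + m R² = 84.09 + (4.53)(1.22)² = 90.84 kg·m².
ω_f = L_i / I_f = -281.3 / 90.84 = -3.097 rad/s.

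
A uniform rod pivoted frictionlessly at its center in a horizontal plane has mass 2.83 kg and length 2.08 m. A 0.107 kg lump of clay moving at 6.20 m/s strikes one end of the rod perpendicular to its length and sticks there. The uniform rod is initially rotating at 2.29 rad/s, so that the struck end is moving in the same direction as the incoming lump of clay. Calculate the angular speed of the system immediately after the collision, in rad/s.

About the pivot the impulsive forces during the collision are internal, so angular momentum about that axis is conserved.
I_p = (1/12)(2.83)(2.08)² = 1.020 kg·m². Taking the sense of the lump of clay's angular momentum as positive, L_{lump} = m v R = (0.107)(6.20)(2.08/2) = 0.6899 kg·m²/s.
L_i = +I_p ω_p + m v R = +(1.020)(2.29) + 0.6899 = 3.026 kg·m²/s.
After sticking, I_f = I_p + m R² = 1.020 + (0.107)(2.08/2)² = 1.136 kg·m².
ω_f = L_i / I_f = 3.026 / 1.136 = 2.664 rad/s.

|ω_f| ≈ 2.66 rad/s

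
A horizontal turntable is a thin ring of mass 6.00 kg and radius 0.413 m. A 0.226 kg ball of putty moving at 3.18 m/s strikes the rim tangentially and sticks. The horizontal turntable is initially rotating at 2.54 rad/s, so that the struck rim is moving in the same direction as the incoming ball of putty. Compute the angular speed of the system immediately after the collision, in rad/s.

The axle reaction passes through the axle and exerts no torque about it; angular momentum about the axle is conserved through the impact.
I_p = (6.00)(0.413)² = 1.023 kg·m². Taking the sense of the ball of putty's angular momentum as positive, L_{ball} = m v R = (0.226)(3.18)(0.413) = 0.2968 kg·m²/s.
L_i = +I_p ω_p + m v R = +(1.023)(2.54) + 0.2968 = 2.896 kg·m²/s.
After sticking, I_f = I_p + m R² = 1.023 + (0.226)(0.413)² = 1.062 kg·m².
ω_f = L_i / I_f = 2.896 / 1.062 = 2.727 rad/s.

|ω_f| ≈ 2.73 rad/s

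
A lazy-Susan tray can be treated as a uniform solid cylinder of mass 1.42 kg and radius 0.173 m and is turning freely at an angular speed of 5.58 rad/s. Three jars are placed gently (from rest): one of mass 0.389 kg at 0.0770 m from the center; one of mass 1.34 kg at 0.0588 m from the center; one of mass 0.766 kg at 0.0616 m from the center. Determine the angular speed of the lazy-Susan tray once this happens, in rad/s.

ω_f ≈ 3.81 rad/s

No external torque acts about the center; L_before = L_after.
I_p = ½(1.42)(0.173)² = 0.02125 kg·m².
Added inertia Σmr² = (0.389)(0.0770)² + (1.34)(0.0588)² + (0.766)(0.0616)² = 0.009846 kg·m²; I_f = 0.02125 + 0.009846 = 0.03110 kg·m².
ω_f = I_p ω_i / I_f = (0.02125)(5.58) / 0.03110 = 3.813 rad/s.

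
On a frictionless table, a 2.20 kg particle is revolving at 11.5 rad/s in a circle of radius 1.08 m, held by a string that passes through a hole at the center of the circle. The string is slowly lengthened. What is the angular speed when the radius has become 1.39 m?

The constraining force is radial, so m r² ω about the center is conserved.
ω₂ = ω₁ (r₁/r₂)² = (11.5)(1.08/1.39)² = 6.942 rad/s.

ω₂ ≈ 6.94 rad/s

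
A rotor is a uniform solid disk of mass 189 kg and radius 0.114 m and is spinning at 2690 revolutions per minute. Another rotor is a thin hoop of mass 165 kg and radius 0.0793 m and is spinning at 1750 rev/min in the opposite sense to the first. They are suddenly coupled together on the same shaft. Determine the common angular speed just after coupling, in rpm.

|ω_f| ≈ 657 rpm

No external torque acts about the common axis, so total angular momentum is conserved.
Moments of inertia: I_A = ½(189)(0.114)² = 1.228 kg·m²; I_B = (165)(0.0793)² = 1.038 kg·m².
Taking A's sense as positive: L = (1.228)(2690) − (1.038)(1750) = 1488 kg·m²·rpm.
Combined I = 1.228 + 1.038 = 2.266 kg·m².
ω_f = L / I = 1488 / 2.266 = 656.7 rpm.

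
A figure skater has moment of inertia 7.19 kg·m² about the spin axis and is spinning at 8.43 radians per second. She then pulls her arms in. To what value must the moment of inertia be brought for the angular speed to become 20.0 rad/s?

No external torque acts about the spin axis, so angular momentum is conserved.
I₂ = I₁ω₁ / ω₂ = (7.19)(8.43) / (20.0) = 3.031 kg·m².

I₂ ≈ 3.03 kg·m²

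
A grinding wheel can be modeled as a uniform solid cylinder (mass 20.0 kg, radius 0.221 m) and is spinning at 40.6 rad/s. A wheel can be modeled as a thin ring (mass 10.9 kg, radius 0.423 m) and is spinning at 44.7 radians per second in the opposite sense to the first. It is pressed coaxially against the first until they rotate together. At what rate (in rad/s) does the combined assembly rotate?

The coupling torques are internal; angular momentum about the shared axis is conserved.
Moments of inertia: I_A = ½(20.0)(0.221)² = 0.4884 kg·m²; I_B = (10.9)(0.423)² = 1.950 kg·m².
Taking A's sense as positive: L = (0.4884)(40.6) − (1.950)(44.7) = -67.35 kg·m²·rad/s.
Combined I = 0.4884 + 1.950 = 2.439 kg·m².
ω_f = L / I = -67.35 / 2.439 = -27.62 rad/s.

|ω_f| ≈ 27.6 rad/s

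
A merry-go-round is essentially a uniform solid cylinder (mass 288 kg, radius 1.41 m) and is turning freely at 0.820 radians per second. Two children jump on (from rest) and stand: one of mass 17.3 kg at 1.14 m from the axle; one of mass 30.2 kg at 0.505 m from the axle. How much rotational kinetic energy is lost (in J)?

The added mass arrives with no angular momentum about the axle, and any external torque about the axle is negligible, so the system's angular momentum is conserved.
I_p = ½(288)(1.41)² = 286.3 kg·m².
Added inertia Σmr² = (17.3)(1.14)² + (30.2)(0.505)² = 30.18 kg·m²; I_f = 286.3 + 30.18 = 316.5 kg·m².
ω_f = I_p ω_i / I_f = (286.3)(0.820) / 316.5 = 0.7418 rad/s.
KE_i = ½(286.3)(0.8200 rad/s)² = 96.25 J; KE_f = ½(316.5)(0.7418)² = 87.07 J.

energy lost ≈ 9.18 J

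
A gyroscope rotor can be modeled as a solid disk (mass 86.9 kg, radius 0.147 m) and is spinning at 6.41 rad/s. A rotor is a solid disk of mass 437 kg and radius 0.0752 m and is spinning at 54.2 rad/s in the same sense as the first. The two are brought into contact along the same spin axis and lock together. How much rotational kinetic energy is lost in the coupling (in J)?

ΔKE lost ≈ 609 J

The coupling torques are internal; angular momentum about the shared axis is conserved.
Moments of inertia: I_A = ½(86.9)(0.147)² = 0.9389 kg·m²; I_B = ½(437)(0.0752)² = 1.236 kg·m².
Taking A's sense as positive: L = (0.9389)(6.41) + (1.236)(54.2) = 72.99 kg·m²·rad/s.
Combined I = 0.9389 + 1.236 = 2.175 kg·m².
ω_f = L / I = 72.99 / 2.175 = 33.57 rad/s.
KE_i = ½ΣIω² = 1834 J; KE_f = ½(2.175)(33.57)² = 1225 J.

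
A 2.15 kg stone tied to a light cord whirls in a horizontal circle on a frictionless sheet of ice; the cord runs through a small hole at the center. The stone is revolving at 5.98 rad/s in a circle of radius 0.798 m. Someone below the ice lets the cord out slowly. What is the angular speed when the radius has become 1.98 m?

The constraining force is radial, so m r² ω about the center is conserved.
ω₂ = ω₁ (r₁/r₂)² = (5.98)(0.798/1.98)² = 0.9714 rad/s.

ω₂ ≈ 0.971 rad/s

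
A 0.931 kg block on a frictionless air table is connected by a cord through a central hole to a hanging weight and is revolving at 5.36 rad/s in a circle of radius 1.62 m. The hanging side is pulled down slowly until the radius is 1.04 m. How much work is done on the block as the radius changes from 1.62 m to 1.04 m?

W ≈ 50.1 J

The constraining force is radial, so m r² ω about the center is conserved.
ω₂ = ω₁ (r₁/r₂)² = (5.36)(1.62/1.04)² = 13.01 rad/s.
W = ΔKE = ½m(v₂² − v₁²) = 50.06 J.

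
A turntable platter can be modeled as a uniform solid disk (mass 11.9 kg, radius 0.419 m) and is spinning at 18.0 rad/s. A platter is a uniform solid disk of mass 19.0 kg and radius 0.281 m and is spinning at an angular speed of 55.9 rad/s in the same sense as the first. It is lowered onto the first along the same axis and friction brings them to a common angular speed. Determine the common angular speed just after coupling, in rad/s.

The coupling torques are internal; angular momentum about the shared axis is conserved.
Moments of inertia: I_A = ½(11.9)(0.419)² = 1.045 kg·m²; I_B = ½(19.0)(0.281)² = 0.7501 kg·m².
Taking A's sense as positive: L = (1.045)(18.0) + (0.7501)(55.9) = 60.73 kg·m²·rad/s.
Combined I = 1.045 + 0.7501 = 1.795 kg·m².
ω_f = L / I = 60.73 / 1.795 = 33.84 rad/s.

|ω_f| ≈ 33.8 rad/s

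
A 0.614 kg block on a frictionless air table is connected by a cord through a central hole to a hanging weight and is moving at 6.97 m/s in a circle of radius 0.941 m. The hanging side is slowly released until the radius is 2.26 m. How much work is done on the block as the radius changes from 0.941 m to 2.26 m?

W ≈ -12.3 J

Central (radial) force ⇒ zero torque about the center ⇒ m v r is constant.
v₂ = v₁ r₁ / r₂ = (6.97)(0.941) / (2.26) = 2.902 m/s.
W = ΔKE = ½m(v₂² − v₁²) = -12.33 J.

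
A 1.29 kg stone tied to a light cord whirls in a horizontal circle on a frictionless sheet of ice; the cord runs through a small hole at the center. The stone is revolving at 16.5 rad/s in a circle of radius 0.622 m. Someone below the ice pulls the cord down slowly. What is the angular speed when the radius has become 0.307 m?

The constraining force is radial, so m r² ω about the center is conserved.
ω₂ = ω₁ (r₁/r₂)² = (16.5)(0.622/0.307)² = 67.73 rad/s.

ω₂ ≈ 67.7 rad/s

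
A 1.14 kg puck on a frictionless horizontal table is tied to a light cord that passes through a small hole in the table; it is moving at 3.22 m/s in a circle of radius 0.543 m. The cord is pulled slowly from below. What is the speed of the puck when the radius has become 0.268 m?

v₂ ≈ 6.52 m/s

Central (radial) force ⇒ zero torque about the center ⇒ m v r is constant.
v₂ = v₁ r₁ / r₂ = (3.22)(0.543) / (0.268) = 6.524 m/s.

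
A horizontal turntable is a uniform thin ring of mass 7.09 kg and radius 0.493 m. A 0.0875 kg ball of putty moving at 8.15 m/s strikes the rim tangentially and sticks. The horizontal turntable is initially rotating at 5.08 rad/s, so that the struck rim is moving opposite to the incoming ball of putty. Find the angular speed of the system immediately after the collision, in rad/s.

|ω_f| ≈ 4.82 rad/s

About the axle the impulsive forces during the collision are internal, so angular momentum about that axis is conserved.
I_p = (7.09)(0.493)² = 1.723 kg·m². Taking the sense of the ball of putty's angular momentum as positive, L_{ball} = m v R = (0.0875)(8.15)(0.493) = 0.3516 kg·m²/s.
L_i = −I_p ω_p + m v R = −(1.723)(5.08) + 0.3516 = -8.402 kg·m²/s.
After sticking, I_f = I_p + m R² = 1.723 + (0.0875)(0.493)² = 1.744 kg·m².
ω_f = L_i / I_f = -8.402 / 1.744 = -4.817 rad/s.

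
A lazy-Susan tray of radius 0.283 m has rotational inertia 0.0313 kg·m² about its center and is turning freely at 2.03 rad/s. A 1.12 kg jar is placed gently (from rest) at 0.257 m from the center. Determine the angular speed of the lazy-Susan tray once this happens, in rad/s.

ω_f ≈ 0.604 rad/s

No external torque acts about the center; L_before = L_after.
Added inertia Σmr² = (1.12)(0.257)² = 0.07397 kg·m²; I_f = 0.03130 + 0.07397 = 0.1053 kg·m².
ω_f = I_p ω_i / I_f = (0.03130)(2.03) / 0.1053 = 0.6036 rad/s.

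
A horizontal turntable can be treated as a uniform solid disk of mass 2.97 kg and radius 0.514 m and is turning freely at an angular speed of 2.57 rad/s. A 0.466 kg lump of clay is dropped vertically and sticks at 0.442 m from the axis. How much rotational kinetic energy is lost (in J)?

energy lost ≈ 0.244 J

No external torque acts about the axis; L_before = L_after.
I_p = ½(2.97)(0.514)² = 0.3923 kg·m².
Added inertia Σmr² = (0.466)(0.442)² = 0.09104 kg·m²; I_f = 0.3923 + 0.09104 = 0.4834 kg·m².
ω_f = I_p ω_i / I_f = (0.3923)(2.57) / 0.4834 = 2.086 rad/s.
KE_i = ½(0.3923)(2.570 rad/s)² = 1.296 J; KE_f = ½(0.4834)(2.086)² = 1.052 J.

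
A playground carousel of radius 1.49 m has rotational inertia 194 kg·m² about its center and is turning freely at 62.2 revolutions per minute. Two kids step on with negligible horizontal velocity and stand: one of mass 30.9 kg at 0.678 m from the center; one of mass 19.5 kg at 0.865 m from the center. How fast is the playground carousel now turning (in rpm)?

The added mass arrives with no angular momentum about the center, and any external torque about the center is negligible, so the system's angular momentum is conserved.
Added inertia Σmr² = (30.9)(0.678)² + (19.5)(0.865)² = 28.79 kg·m²; I_f = 194.0 + 28.79 = 222.8 kg·m².
ω_f = I_p ω_i / I_f = (194.0)(62.2) / 222.8 = 54.16 rpm.

ω_f ≈ 54.2 rpm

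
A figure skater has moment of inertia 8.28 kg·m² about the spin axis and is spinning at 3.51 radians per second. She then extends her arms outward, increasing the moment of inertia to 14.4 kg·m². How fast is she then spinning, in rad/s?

Angular momentum about the spin axis is conserved since the torque about it is zero.
ω₂ = I₁ω₁ / I₂ = (8.280)(3.51 rad/s) / (14.40) = 2.018 rad/s.

ω₂ ≈ 2.02 rad/s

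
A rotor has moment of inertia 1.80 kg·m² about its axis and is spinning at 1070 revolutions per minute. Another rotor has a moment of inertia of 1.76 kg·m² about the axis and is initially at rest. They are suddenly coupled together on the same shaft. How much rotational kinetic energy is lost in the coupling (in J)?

The coupling torques are internal; angular momentum about the shared axis is conserved.
Taking A's sense as positive: L = (1.800)(1070) = 1926 kg·m²·rpm.
Combined I = 1.800 + 1.760 = 3.560 kg·m².
ω_f = L / I = 1926 / 3.560 = 541.0 rpm.
KE_i = ½ΣIω² = 11300 J; KE_f = ½(3.560)(56.65)² = 5713 J.

ΔKE lost ≈ 5590 J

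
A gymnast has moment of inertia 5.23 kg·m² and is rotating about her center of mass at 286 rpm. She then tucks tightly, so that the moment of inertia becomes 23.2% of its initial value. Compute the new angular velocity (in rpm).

Angular momentum about the spin axis is conserved since the torque about it is zero.
I₂ = 0.232 × 5.23 = 1.213 kg·m².
ω₂ = I₁ω₁ / I₂ = (5.230)(286 rpm) / (1.213) = 1233 rpm.

ω₂ ≈ 1230 rpm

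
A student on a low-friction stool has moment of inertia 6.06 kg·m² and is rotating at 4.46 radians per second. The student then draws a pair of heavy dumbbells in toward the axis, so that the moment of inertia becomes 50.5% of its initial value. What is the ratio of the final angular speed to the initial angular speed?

No external torque acts about the spin axis, so angular momentum is conserved.
I₂ = 0.505 × 6.06 = 3.060 kg·m².
ω₂/ω₁ = I₁/I₂ = 6.060 / 3.060 = 1.980.

ω₂/ω₁ ≈ 1.98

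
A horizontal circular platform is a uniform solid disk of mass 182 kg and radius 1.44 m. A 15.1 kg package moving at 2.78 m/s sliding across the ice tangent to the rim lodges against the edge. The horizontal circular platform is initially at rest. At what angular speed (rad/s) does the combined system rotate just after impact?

The axle reaction passes through the central axle and exerts no torque about it; angular momentum about the central axle is conserved through the impact.
I_p = ½(182)(1.44)² = 188.7 kg·m². Taking the sense of the package's angular momentum as positive, L_{package} = m v R = (15.1)(2.78)(1.44) = 60.45 kg·m²/s.
L_i = 0 + 60.45 = 60.45 kg·m²/s.
After sticking, I_f = I_p + m R² = 188.7 + (15.1)(1.44)² = 220.0 kg·m².
ω_f = L_i / I_f = 60.45 / 220.0 = 0.2748 rad/s.

|ω_f| ≈ 0.275 rad/s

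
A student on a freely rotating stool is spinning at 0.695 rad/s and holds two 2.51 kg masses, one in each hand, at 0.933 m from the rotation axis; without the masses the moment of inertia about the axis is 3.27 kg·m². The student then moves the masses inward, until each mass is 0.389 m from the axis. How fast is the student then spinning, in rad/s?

ω₂ ≈ 1.32 rad/s

With no external torque about the axis, L is conserved: I₁ω₁ = I₂ω₂.
I₁ = 3.27 + 2(2.51)(0.933)² = 7.640 kg·m²; I₂ = 3.27 + 2(2.51)(0.389)² = 4.030 kg·m².
ω₂ = I₁ω₁ / I₂ = (7.640)(0.695 rad/s) / (4.030) = 1.318 rad/s.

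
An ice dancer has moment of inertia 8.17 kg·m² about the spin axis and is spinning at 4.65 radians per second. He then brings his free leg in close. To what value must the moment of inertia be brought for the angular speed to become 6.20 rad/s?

I₂ ≈ 6.13 kg·m²

No external torque acts about the spin axis, so angular momentum is conserved.
I₂ = I₁ω₁ / ω₂ = (8.17)(4.65) / (6.20) = 6.128 kg·m².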